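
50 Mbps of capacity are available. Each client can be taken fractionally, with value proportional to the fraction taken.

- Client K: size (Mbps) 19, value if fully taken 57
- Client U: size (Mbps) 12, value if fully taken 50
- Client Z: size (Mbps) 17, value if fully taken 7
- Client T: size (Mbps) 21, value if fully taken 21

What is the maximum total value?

Rank by value-to-size ratio: Client U 50/12≈4.17, Client K 57/19≈3, Client T 21/21≈1, Client Z 7/17≈0.412.
Client U: take in full, 12 Mbps for value 50 ; 38 left.
Take all of Client K (19 Mbps, value 57) ; 19 Mbps left.
Fill the last 19 Mbps with part of Client T: 19/21 of it earns 19.
Total value = 126.

126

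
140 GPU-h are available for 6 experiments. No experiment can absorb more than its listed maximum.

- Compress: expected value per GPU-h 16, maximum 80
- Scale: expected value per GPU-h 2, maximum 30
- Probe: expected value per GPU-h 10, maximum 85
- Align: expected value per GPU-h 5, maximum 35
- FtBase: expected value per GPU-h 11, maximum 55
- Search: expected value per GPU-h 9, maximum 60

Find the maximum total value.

Order the experiments by expected value per GPU-h: Compress 16 > FtBase 11 > Probe 10 > Search 9 > Align 5 > Scale 2.
Compress: +80 to 80 (cap) — 60 left.
Give FtBase 55 to hit its cap of 55 — 5 left.
Probe has room for 85 but only 5 remain, so it gets 5.
Total = 16×80 + 10×5 + 11×55 = 1935.

1935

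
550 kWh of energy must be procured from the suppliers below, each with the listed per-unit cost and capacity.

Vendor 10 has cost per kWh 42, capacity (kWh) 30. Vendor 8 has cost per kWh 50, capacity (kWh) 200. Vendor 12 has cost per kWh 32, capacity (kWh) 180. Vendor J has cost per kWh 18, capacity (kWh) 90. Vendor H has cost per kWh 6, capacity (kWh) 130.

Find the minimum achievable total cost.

Use suppliers in increasing cost order.
Take 130 from Vendor H at 6 → need 420 more.
Take 90 from Vendor J at 18 → need 330 more.
Take 180 from Vendor 12 at 32 → need 150 more.
Vendor 10 (42): use full 30 → 120 kWh to go.
Vendor 8 at 50: take 120 of its 200 → requirement met.
Cost = 130×6 + 90×18 + 180×32 + 30×42 + 120×50 = 15420.

15420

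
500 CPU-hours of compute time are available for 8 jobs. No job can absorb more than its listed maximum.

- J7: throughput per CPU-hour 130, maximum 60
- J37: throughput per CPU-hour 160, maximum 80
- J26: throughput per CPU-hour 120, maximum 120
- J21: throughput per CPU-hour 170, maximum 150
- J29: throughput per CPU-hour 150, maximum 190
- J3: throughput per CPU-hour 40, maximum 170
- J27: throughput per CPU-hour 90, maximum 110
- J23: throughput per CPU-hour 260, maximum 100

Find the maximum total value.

Highest throughput per CPU-hour first: J23 260 > J21 170 > J37 160 > J29 150 > J7 130 > J26 120 > J27 90 > J3 40.
J23: +100 to 100 (cap) — 400 left.
Give J21 150 to hit its cap of 150 — 250 left.
J37 takes 80 to reach its cap of 80 — 170 left.
J29 has room for 190 but only 170 remain, so it gets 170.
Total = 160×80 + 170×150 + 150×170 + 260×100 = 89800.

89800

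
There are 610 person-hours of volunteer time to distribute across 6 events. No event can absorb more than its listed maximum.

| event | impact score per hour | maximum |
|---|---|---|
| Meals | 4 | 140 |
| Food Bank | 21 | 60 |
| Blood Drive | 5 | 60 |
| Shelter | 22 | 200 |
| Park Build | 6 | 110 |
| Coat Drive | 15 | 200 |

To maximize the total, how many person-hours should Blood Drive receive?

Order the events by impact score per hour: Shelter 22 > Food Bank 21 > Coat Drive 15 > Park Build 6 > Blood Drive 5 > Meals 4.
Shelter: +200 to 200 (cap) ; 410 left.
Give Food Bank 60 to hit its cap of 60 ; 350 left.
Coat Drive takes 200 to reach its cap of 200 ; 150 left.
Park Build takes 110 to reach its cap of 110 ; 40 left.
Blood Drive has room for 60 but only 40 remain, so it gets 40.

40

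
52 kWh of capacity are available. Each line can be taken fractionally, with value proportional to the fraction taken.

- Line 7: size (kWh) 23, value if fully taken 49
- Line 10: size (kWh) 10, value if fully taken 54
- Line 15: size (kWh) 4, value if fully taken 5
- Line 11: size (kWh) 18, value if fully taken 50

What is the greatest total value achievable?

154.25

Rank by value-to-size ratio: Line 10 54/10≈5.4, Line 11 50/18≈2.78, Line 7 49/23≈2.13, Line 15 5/4≈1.25.
Line 10: take in full, 10 kWh for value 54 — 42 left.
Line 11: take in full, 18 kWh for value 50 — 24 left.
Take all of Line 7 (23 kWh, value 49) — 1 kWh left.
Only 1 kWh remain; take 1/4 of Line 15 for value 5×1/4 = 1.25.
Total value = 154.25.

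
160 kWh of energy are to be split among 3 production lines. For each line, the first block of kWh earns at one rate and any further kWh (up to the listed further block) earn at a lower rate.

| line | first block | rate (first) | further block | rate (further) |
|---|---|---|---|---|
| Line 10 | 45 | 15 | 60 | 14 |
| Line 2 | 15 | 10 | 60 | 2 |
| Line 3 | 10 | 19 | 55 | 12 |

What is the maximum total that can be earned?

Treat each block as its own option and order by rate: Line 3/tier1 19 > Line 10/tier1 15 > Line 10/tier2 14 > Line 3/tier2 12 > Line 2/tier1 10 > Line 2/tier2 2.
Line 3/tier1 (19): +10 ; 150 left.
Line 10/tier1 (15): +45 ; 105 left.
Line 10 tier2 at 14: fill all 60 ; 45 left.
45 remain; put them into Line 3 tier2 at 12.
Total = 19×10 + 15×45 + 14×60 + 12×45 = 2245.

2245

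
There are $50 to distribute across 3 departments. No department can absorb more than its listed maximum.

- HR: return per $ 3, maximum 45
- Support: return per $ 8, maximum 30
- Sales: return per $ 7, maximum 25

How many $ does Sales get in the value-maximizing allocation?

20

Highest return per $ first: Support 8 > Sales 7 > HR 3.
Give Support 30 to hit its cap of 30 ; 20 left.
Sales has room for 25 but only 20 remain, so it gets 20.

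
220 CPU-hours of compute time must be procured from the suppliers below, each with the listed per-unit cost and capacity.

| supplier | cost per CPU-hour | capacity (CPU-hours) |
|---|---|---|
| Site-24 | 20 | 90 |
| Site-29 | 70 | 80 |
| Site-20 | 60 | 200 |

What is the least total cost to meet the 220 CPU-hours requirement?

9600

Cheapest first:
Site-24 (20): use full 90 — 130 CPU-hours to go.
Site-20 (60): take the remaining 130 — done.
Site-29: unused.
Cost = 90×20 + 130×60 = 9600.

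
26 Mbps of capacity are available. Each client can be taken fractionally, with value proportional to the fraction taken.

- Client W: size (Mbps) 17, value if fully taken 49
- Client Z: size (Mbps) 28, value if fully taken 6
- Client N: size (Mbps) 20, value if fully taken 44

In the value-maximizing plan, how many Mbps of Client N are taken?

Rank by value-to-size ratio: Client W 49/17≈2.88, Client N 44/20≈2.2, Client Z 6/28≈0.214.
Take all of Client W (17 Mbps, value 49) — 9 Mbps left.
Only 9 Mbps remain; take 9/20 of Client N for value 44×9/20 = 19.8.

9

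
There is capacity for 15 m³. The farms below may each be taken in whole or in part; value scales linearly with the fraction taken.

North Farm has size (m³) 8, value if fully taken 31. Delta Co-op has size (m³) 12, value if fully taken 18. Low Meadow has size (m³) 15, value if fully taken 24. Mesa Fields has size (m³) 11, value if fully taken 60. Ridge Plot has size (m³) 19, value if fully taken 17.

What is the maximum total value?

75.5

Best value per unit of size first: Mesa Fields 60/11≈5.45, North Farm 31/8≈3.88, Low Meadow 24/15≈1.6, Delta Co-op 18/12≈1.5, Ridge Plot 17/19≈0.895.
Take all of Mesa Fields (11 m³, value 60) — 4 m³ left.
4 m³ left: a 4/8 share of North Farm gives 31×4/8 = 15.5.
Total value = 75.5.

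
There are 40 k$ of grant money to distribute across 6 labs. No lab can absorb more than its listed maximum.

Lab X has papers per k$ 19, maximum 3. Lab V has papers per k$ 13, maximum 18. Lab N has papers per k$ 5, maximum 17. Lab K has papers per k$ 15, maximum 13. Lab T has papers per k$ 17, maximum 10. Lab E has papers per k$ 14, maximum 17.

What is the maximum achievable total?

618

Highest papers per k$ first: Lab X 19 > Lab T 17 > Lab K 15 > Lab E 14 > Lab V 13 > Lab N 5.
Lab X: +3 to 3 (cap) ; 37 left.
Lab T: +10 to 10 (cap) ; 27 left.
Give Lab K 13 to hit its cap of 13 ; 14 left.
Lab E has room for 17 but only 14 remain, so it gets 14.
Total = 19×3 + 15×13 + 17×10 + 14×14 = 618.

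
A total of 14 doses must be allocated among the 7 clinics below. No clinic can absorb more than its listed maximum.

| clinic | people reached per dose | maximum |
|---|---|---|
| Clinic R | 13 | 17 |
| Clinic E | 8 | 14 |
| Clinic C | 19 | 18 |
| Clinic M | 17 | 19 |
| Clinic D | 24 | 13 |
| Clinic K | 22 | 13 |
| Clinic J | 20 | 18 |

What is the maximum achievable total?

Highest people reached per dose first: Clinic D 24 > Clinic K 22 > Clinic J 20 > Clinic C 19 > Clinic M 17 > Clinic R 13 > Clinic E 8.
Clinic D: +13 to 13 (cap) → 1 left.
Only 1 left; Clinic K takes them to reach 1.
Total = 24×13 + 22×1 = 334.

334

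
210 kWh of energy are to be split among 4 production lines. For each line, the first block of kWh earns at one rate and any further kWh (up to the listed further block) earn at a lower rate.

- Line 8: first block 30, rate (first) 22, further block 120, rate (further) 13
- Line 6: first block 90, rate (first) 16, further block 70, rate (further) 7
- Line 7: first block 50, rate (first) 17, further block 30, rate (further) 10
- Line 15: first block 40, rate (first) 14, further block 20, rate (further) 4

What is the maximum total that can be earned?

3510

Rank every tier by rate: Line 8/tier1 22 > Line 7/tier1 17 > Line 6/tier1 16 > Line 15/tier1 14 > Line 8/tier2 13 > Line 7/tier2 10 > Line 6/tier2 7 > Line 15/tier2 4.
Line 8 tier1 at 22: fill all 30 — 180 left.
Line 7 tier1 at 17: fill all 50 — 130 left.
Fill Line 6 tier1 block (90 at 16) — 40 left.
Line 15 tier1 at 14: fill all 40 — 0 left.
Total = 22×30 + 17×50 + 16×90 + 14×40 = 3510.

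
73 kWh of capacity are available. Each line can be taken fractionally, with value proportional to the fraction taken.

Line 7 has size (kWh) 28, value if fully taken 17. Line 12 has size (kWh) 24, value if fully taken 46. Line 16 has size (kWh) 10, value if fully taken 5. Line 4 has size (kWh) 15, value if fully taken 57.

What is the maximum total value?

Best value per unit of size first: Line 4 57/15≈3.8, Line 12 46/24≈1.92, Line 7 17/28≈0.607, Line 16 5/10≈0.5.
Line 4: take in full, 15 kWh for value 57 — 58 left.
All 24 kWh of Line 12 fit (value 46) — 34 remain.
Take all of Line 7 (28 kWh, value 17) — 6 kWh left.
Only 6 kWh remain; take 6/10 of Line 16 for value 5×6/10 = 3.
Total value = 123.

123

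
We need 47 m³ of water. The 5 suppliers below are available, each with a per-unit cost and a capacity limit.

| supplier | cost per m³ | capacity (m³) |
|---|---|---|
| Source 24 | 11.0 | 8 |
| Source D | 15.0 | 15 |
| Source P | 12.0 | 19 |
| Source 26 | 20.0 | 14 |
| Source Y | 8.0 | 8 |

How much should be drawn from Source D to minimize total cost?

12

Fill from the cheapest supplier first.
Take 8 from Source Y at 8.0 ; need 39 more.
Source 24 (11.0): use full 8 ; 31 m³ to go.
Source P at 12.0: take all 19 m³ ; 12 still needed.
Source D at 15.0: take 12 of its 15 ; requirement met.
Source 26: unused.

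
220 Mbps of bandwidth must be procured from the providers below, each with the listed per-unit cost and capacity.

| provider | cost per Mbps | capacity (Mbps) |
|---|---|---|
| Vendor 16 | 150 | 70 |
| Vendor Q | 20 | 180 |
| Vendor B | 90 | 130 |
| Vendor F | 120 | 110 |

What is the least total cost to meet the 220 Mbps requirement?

Use providers in increasing cost order.
Vendor Q at 20: take all 180 Mbps ; 40 still needed.
Vendor B (90): take the remaining 40 ; done.
Vendor F, Vendor 16: unused.
Cost = 180×20 + 40×90 = 7200.

7200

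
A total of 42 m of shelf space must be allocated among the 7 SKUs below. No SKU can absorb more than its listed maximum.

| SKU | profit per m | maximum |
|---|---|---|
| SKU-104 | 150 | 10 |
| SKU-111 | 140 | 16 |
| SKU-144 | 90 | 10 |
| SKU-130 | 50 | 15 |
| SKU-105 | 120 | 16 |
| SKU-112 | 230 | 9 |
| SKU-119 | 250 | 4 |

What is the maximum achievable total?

Highest profit per m first: SKU-119 250 > SKU-112 230 > SKU-104 150 > SKU-111 140 > SKU-105 120 > SKU-144 90 > SKU-130 50.
SKU-119 takes 4 to reach its cap of 4 ; 38 left.
Give SKU-112 9 to hit its cap of 9 ; 29 left.
Give SKU-104 10 to hit its cap of 10 ; 19 left.
Give SKU-111 16 to hit its cap of 16 ; 3 left.
SKU-105: +3 (room for 16) → 3. Pool exhausted.
Total = 150×10 + 140×16 + 120×3 + 230×9 + 250×4 = 7170.

7170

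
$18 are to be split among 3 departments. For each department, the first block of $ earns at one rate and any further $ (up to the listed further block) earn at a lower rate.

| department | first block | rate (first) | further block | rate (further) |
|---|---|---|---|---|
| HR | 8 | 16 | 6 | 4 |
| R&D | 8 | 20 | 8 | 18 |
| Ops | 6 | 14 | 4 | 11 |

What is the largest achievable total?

336

Order all 6 blocks by rate: R&D/T1 20 > R&D/T2 18 > HR/T1 16 > Ops/T1 14 > Ops/T2 11 > HR/T2 4.
R&D T1 at 20: fill all 8 — 10 left.
Fill R&D T2 block (8 at 18) — 2 left.
HR T1 at 16: only 2 left, fill 2.
Total = 20×8 + 18×8 + 16×2 = 336.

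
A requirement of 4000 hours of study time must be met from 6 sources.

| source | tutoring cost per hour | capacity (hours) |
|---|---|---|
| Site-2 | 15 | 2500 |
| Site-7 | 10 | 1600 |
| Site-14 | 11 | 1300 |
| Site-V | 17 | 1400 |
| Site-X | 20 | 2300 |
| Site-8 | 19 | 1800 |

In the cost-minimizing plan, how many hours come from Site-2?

1100

Cheapest first:
Take 1600 from Site-7 at 10 ; need 2400 more.
Site-14 (11): use full 1300 ; 1100 hours to go.
Take 1100 from Site-2 at 15 to finish.
Site-V, Site-8, Site-X: unused.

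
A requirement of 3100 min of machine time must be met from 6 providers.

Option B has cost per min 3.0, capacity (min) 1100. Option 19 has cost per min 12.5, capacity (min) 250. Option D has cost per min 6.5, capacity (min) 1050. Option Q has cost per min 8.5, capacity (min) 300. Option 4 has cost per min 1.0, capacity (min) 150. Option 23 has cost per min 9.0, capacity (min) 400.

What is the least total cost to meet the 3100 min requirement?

17675

Cheapest first:
Option 4 (1.0): use full 150 ; 2950 min to go.
Option B at 3.0: take all 1100 min ; 1850 still needed.
Take 1050 from Option D at 6.5 ; need 800 more.
Option Q at 8.5: take all 300 min ; 500 still needed.
Option 23 at 9.0: take all 400 min ; 100 still needed.
Option 19 (12.5): take the remaining 100 ; done.
Cost = 150×1.0 + 1100×3.0 + 1050×6.5 + 300×8.5 + 400×9.0 + 100×12.5 = 17675.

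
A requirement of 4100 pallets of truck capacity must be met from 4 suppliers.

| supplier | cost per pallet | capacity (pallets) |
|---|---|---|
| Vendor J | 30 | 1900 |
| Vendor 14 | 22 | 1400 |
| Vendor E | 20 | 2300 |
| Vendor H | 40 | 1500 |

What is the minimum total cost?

88800

Cheapest first:
Vendor E at 20: take all 2300 pallets ; 1800 still needed.
Take 1400 from Vendor 14 at 22 ; need 400 more.
Vendor J (30): take the remaining 400 ; done.
Vendor H: unused.
Cost = 2300×20 + 1400×22 + 400×30 = 88800.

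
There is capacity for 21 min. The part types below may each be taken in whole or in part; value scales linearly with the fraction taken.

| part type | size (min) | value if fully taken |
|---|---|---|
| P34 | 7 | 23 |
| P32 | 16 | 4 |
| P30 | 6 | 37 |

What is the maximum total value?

Sort by value density: P30 37/6≈6.17, P34 23/7≈3.29, P32 4/16≈0.25.
All 6 min of P30 fit (value 37) ; 15 remain.
All 7 min of P34 fit (value 23) ; 8 remain.
Only 8 min remain; take 8/16 of P32 for value 4×8/16 = 2.
Total value = 62.

62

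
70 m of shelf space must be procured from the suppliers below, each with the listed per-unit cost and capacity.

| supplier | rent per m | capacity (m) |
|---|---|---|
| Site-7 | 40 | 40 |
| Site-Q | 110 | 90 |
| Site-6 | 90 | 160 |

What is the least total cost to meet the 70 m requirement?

4300

Use suppliers in increasing cost order.
Site-7 at 40: take all 40 m → 30 still needed.
Site-6 at 90: take 30 of its 160 → requirement met.
Site-Q: unused.
Cost = 40×40 + 30×90 = 4300.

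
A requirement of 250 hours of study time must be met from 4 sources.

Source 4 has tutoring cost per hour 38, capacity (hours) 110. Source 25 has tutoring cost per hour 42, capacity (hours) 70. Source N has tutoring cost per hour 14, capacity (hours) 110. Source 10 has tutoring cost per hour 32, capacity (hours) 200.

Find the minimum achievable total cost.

6020

Cheapest first:
Take 110 from Source N at 14 — need 140 more.
Source 10 at 32: take 140 of its 200 — requirement met.
Source 4, Source 25: unused.
Cost = 110×14 + 140×32 = 6020.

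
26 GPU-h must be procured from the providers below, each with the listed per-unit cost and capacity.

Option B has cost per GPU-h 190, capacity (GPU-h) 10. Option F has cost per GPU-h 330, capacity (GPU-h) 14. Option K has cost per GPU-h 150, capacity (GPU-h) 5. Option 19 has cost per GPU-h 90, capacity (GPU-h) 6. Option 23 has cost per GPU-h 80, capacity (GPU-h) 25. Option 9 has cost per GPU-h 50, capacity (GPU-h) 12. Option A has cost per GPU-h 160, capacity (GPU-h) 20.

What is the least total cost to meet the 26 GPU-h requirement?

1720

Cheapest first:
Option 9 at 50: take all 12 GPU-h — 14 still needed.
Option 23 at 80: take 14 of its 25 — requirement met.
Option 19, Option K, Option A, Option B, Option F: unused.
Cost = 12×50 + 14×80 = 1720.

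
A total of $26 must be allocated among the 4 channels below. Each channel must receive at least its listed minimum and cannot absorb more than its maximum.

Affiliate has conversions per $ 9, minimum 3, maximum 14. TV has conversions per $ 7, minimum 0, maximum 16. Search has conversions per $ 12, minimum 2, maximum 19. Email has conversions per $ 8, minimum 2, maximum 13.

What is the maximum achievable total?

289

Meeting every minimum uses 3+0+2+2 = 7 $, leaving 19.
Order the channels by conversions per $: Search 12 > Affiliate 9 > Email 8 > TV 7.
Search: +17 to 19 (cap) — 2 left.
Affiliate has room for 11 more but only 2 remain, so it gets 5.
Total = 9×5 + 12×19 + 8×2 = 289.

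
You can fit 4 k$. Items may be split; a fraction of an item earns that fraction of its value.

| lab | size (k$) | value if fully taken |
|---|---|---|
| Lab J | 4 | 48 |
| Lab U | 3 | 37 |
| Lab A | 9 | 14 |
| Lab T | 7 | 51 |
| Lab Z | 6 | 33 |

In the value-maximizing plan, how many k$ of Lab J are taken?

Rank by value-to-size ratio: Lab U 37/3≈12.3, Lab J 48/4≈12, Lab T 51/7≈7.29, Lab Z 33/6≈5.5, Lab A 14/9≈1.56.
Lab U: take in full, 3 k$ for value 37 → 1 left.
Fill the last 1 k$ with part of Lab J: 1/4 of it earns 12.

1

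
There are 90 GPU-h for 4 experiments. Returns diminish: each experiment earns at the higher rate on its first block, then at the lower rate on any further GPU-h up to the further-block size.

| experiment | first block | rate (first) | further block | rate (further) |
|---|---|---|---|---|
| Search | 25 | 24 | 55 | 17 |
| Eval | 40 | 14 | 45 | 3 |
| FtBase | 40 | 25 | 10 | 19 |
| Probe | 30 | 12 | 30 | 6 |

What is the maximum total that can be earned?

2045

Rank every tier by rate: FtBase/T1 25 > Search/T1 24 > FtBase/T2 19 > Search/T2 17 > Eval/T1 14 > Probe/T1 12 > Probe/T2 6 > Eval/T2 3.
FtBase/T1 (25): +40 ; 50 left.
Fill Search T1 block (25 at 24) ; 25 left.
Fill FtBase T2 block (10 at 19) ; 15 left.
Search/T2: +15 of 55 at 17; pool empty.
Total = 25×40 + 24×25 + 19×10 + 17×15 = 2045.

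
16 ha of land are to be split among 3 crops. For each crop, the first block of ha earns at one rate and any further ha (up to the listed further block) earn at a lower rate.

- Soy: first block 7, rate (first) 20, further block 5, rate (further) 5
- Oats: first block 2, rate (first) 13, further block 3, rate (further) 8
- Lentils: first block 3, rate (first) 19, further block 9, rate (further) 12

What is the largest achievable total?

Treat each block as its own option and order by rate: Soy/tier1 20 > Lentils/tier1 19 > Oats/tier1 13 > Lentils/tier2 12 > Oats/tier2 8 > Soy/tier2 5.
Soy tier1 at 20: fill all 7 — 9 left.
Fill Lentils tier1 block (3 at 19) — 6 left.
Oats tier1 at 13: fill all 2 — 4 left.
Lentils/tier2: +4 of 9 at 12; pool empty.
Total = 20×7 + 19×3 + 13×2 + 12×4 = 271.

271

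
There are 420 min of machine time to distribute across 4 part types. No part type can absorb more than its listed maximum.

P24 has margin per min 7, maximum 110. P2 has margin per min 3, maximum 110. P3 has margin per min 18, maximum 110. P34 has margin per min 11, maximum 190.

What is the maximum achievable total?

Rank by margin per min: P3 18 > P34 11 > P24 7 > P2 3.
P3 takes 110 to reach its cap of 110 — 310 left.
P34 takes 190 to reach its cap of 190 — 120 left.
Give P24 110 to hit its cap of 110 — 10 left.
P2: +10 (room for 110) → 10. Pool exhausted.
Total = 7×110 + 3×10 + 18×110 + 11×190 = 4870.

4870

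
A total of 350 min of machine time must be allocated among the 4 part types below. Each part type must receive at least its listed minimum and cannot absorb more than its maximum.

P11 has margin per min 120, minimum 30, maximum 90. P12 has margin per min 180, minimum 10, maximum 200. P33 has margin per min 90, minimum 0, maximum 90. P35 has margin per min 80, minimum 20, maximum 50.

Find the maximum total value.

52000

Meeting every minimum uses 30+10+0+20 = 60 min, leaving 290.
Order the part types by margin per min: P12 180 > P11 120 > P33 90 > P35 80.
P12 takes 190 more to reach its cap of 200 → 100 left.
P11: +60 to 90 (cap) → 40 left.
P33: +40 (room for 90) → 40. Pool exhausted.
Total = 120×90 + 180×200 + 90×40 + 80×20 = 52000.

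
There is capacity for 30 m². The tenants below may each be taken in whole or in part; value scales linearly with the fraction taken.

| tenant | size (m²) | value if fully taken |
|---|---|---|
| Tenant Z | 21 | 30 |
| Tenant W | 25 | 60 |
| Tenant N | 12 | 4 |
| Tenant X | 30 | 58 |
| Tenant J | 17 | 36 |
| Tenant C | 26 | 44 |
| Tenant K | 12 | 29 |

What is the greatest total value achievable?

72.2

Best value per unit of size first: Tenant K 29/12≈2.42, Tenant W 60/25≈2.4, Tenant J 36/17≈2.12, Tenant X 58/30≈1.93, Tenant C 44/26≈1.69, Tenant Z 30/21≈1.43, Tenant N 4/12≈0.333.
All 12 m² of Tenant K fit (value 29) — 18 remain.
Fill the last 18 m² with part of Tenant W: 18/25 of it earns 43.2.
Total value = 72.2.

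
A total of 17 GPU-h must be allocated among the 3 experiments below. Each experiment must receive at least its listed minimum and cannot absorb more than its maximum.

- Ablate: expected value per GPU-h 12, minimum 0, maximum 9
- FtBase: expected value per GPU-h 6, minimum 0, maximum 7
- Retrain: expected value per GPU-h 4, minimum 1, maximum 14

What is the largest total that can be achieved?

Meeting every minimum uses 0+0+1 = 1 GPU-h, leaving 16.
Rank by expected value per GPU-h: Ablate 12 > FtBase 6 > Retrain 4.
Give Ablate 9 more to hit its cap of 9 → 7 left.
Give FtBase 7 more to hit its cap of 7 → 0 left.
Total = 12×9 + 6×7 + 4×1 = 154.

154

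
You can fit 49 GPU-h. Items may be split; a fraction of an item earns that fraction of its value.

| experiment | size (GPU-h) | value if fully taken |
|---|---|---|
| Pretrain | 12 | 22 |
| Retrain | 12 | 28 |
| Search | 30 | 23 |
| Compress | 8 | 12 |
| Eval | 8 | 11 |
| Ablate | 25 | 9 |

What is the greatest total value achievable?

Sort by value density: Retrain 28/12≈2.33, Pretrain 22/12≈1.83, Compress 12/8≈1.5, Eval 11/8≈1.38, Search 23/30≈0.767, Ablate 9/25≈0.36.
All 12 GPU-h of Retrain fit (value 28) ; 37 remain.
Pretrain: take in full, 12 GPU-h for value 22 ; 25 left.
Take all of Compress (8 GPU-h, value 12) ; 17 GPU-h left.
Take all of Eval (8 GPU-h, value 11) ; 9 GPU-h left.
9 GPU-h left: a 9/30 share of Search gives 23×9/30 = 6.9.
Total value = 79.9.

79.9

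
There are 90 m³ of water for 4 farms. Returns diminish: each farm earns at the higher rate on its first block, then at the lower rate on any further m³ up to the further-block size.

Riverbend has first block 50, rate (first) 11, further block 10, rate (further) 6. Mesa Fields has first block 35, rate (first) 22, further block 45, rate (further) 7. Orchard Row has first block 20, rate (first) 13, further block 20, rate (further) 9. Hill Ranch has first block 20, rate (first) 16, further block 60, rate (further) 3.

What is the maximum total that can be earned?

Treat each block as its own option and order by rate: Mesa Fields/tier1 22 > Hill Ranch/tier1 16 > Orchard Row/tier1 13 > Riverbend/tier1 11 > Orchard Row/tier2 9 > Mesa Fields/tier2 7 > Riverbend/tier2 6 > Hill Ranch/tier2 3.
Mesa Fields/tier1 (22): +35 — 55 left.
Hill Ranch/tier1 (16): +20 — 35 left.
Orchard Row tier1 at 13: fill all 20 — 15 left.
Riverbend/tier1: +15 of 50 at 11; pool empty.
Total = 22×35 + 16×20 + 13×20 + 11×15 = 1515.

1515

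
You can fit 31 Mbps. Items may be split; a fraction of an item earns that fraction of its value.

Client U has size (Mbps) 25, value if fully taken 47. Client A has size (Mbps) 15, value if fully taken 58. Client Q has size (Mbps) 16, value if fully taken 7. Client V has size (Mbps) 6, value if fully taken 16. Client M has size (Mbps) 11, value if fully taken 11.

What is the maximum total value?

Best value per unit of size first: Client A 58/15≈3.87, Client V 16/6≈2.67, Client U 47/25≈1.88, Client M 11/11≈1, Client Q 7/16≈0.438.
All 15 Mbps of Client A fit (value 58) → 16 remain.
Client V: take in full, 6 Mbps for value 16 → 10 left.
Fill the last 10 Mbps with part of Client U: 10/25 of it earns 18.8.
Total value = 92.8.

92.8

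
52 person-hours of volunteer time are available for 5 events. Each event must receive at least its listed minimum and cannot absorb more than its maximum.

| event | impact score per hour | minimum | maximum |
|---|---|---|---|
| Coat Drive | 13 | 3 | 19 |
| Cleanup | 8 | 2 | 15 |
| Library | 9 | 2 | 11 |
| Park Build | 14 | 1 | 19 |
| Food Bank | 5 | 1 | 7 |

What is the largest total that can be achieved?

633

Meeting every minimum uses 3+2+2+1+1 = 9 person-hours, leaving 43.
Order the events by impact score per hour: Park Build 14 > Coat Drive 13 > Library 9 > Cleanup 8 > Food Bank 5.
Give Park Build 18 more to hit its cap of 19 → 25 left.
Coat Drive: +16 to 19 (cap) → 9 left.
Give Library 9 more to hit its cap of 11 → 0 left.
Total = 13×19 + 8×2 + 9×11 + 14×19 + 5×1 = 633.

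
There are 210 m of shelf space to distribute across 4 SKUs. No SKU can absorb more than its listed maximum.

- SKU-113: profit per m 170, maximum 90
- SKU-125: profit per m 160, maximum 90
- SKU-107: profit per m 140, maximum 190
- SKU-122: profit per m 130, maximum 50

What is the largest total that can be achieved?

33900

Rank by profit per m: SKU-113 170 > SKU-125 160 > SKU-107 140 > SKU-122 130.
Give SKU-113 90 to hit its cap of 90 — 120 left.
Give SKU-125 90 to hit its cap of 90 — 30 left.
SKU-107 has room for 190 but only 30 remain, so it gets 30.
Total = 170×90 + 160×90 + 140×30 = 33900.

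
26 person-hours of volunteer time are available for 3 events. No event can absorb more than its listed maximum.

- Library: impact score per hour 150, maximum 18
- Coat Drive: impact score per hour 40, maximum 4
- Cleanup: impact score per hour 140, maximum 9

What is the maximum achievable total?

3820

Rank by impact score per hour: Library 150 > Cleanup 140 > Coat Drive 40.
Library: +18 to 18 (cap) ; 8 left.
Cleanup: +8 (room for 9) → 8. Pool exhausted.
Total = 150×18 + 140×8 = 3820.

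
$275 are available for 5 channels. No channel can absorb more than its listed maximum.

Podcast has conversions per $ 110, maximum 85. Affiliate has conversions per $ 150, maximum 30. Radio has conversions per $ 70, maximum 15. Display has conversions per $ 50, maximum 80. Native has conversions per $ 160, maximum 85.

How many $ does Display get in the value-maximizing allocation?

Rank by conversions per $: Native 160 > Affiliate 150 > Podcast 110 > Radio 70 > Display 50.
Give Native 85 to hit its cap of 85 → 190 left.
Affiliate takes 30 to reach its cap of 30 → 160 left.
Podcast: +85 to 85 (cap) → 75 left.
Give Radio 15 to hit its cap of 15 → 60 left.
Display has room for 80 but only 60 remain, so it gets 60.

60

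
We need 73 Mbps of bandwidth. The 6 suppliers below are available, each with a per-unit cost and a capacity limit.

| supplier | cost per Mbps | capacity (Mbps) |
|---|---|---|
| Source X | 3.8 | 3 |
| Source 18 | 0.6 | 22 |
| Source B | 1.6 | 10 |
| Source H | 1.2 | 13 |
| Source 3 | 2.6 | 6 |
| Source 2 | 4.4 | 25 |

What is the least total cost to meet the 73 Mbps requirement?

155.4

Cheapest first:
Take 22 from Source 18 at 0.6 → need 51 more.
Source H (1.2): use full 13 → 38 Mbps to go.
Source B (1.6): use full 10 → 28 Mbps to go.
Source 3 (2.6): use full 6 → 22 Mbps to go.
Source X at 3.8: take all 3 Mbps → 19 still needed.
Source 2 (4.4): take the remaining 19 → done.
Cost = 22×0.6 + 13×1.2 + 10×1.6 + 6×2.6 + 3×3.8 + 19×4.4 = 155.4.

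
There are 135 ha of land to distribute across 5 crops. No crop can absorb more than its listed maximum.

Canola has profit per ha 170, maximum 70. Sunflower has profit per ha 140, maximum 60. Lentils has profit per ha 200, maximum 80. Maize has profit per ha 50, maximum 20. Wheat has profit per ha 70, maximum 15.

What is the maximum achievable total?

Highest profit per ha first: Lentils 200 > Canola 170 > Sunflower 140 > Wheat 70 > Maize 50.
Lentils takes 80 to reach its cap of 80 ; 55 left.
Canola has room for 70 but only 55 remain, so it gets 55.
Total = 170×55 + 200×80 = 25350.

25350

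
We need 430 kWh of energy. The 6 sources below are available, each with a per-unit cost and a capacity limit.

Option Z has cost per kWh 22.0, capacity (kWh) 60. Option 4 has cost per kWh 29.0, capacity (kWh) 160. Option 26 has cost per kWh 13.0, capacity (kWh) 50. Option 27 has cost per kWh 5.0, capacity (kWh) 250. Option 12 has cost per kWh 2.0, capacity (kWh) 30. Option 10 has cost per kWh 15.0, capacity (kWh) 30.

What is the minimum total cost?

Use sources in increasing cost order.
Take 30 from Option 12 at 2.0 — need 400 more.
Option 27 at 5.0: take all 250 kWh — 150 still needed.
Option 26 (13.0): use full 50 — 100 kWh to go.
Option 10 (15.0): use full 30 — 70 kWh to go.
Option Z (22.0): use full 60 — 10 kWh to go.
Take 10 from Option 4 at 29.0 to finish.
Cost = 30×2.0 + 250×5.0 + 50×13.0 + 30×15.0 + 60×22.0 + 10×29.0 = 4020.

4020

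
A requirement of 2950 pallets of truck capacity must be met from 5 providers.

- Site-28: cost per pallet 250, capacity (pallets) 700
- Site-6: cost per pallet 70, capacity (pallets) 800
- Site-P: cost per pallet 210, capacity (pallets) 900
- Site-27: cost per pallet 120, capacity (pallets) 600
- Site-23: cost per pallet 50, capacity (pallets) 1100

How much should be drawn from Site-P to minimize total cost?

450

Fill from the cheapest provider first.
Site-23 at 50: take all 1100 pallets ; 1850 still needed.
Take 800 from Site-6 at 70 ; need 1050 more.
Site-27 at 120: take all 600 pallets ; 450 still needed.
Take 450 from Site-P at 210 to finish.
Site-28: unused.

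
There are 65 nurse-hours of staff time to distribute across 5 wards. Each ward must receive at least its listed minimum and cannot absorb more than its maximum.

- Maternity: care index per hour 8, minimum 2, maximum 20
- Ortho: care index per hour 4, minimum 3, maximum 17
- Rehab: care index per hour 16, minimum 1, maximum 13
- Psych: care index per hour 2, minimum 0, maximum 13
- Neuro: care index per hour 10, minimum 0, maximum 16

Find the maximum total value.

592

Meeting every minimum uses 2+3+1+0+0 = 6 nurse-hours, leaving 59.
Rank by care index per hour: Rehab 16 > Neuro 10 > Maternity 8 > Ortho 4 > Psych 2.
Rehab takes 12 more to reach its cap of 13 ; 47 left.
Neuro takes 16 more to reach its cap of 16 ; 31 left.
Maternity takes 18 more to reach its cap of 20 ; 13 left.
Ortho: +13 (room for 14) → 16. Pool exhausted.
Total = 8×20 + 4×16 + 16×13 + 10×16 = 592.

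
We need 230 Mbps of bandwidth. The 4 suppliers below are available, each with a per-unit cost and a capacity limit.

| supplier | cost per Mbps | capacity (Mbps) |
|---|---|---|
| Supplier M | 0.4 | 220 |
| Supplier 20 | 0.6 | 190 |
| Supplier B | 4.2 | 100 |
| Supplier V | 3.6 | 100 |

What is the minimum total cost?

94

Use suppliers in increasing cost order.
Supplier M (0.4): use full 220 → 10 Mbps to go.
Supplier 20 at 0.6: take 10 of its 190 → requirement met.
Supplier V, Supplier B: unused.
Cost = 220×0.4 + 10×0.6 = 94.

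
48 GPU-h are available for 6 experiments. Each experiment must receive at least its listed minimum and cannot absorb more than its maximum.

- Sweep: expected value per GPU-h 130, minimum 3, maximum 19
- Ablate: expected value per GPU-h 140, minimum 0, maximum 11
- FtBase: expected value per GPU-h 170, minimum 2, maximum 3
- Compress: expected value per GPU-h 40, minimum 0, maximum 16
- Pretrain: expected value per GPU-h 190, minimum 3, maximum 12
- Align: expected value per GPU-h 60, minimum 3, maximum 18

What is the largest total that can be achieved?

Meeting every minimum uses 3+0+2+0+3+3 = 11 GPU-h, leaving 37.
Order the experiments by expected value per GPU-h: Pretrain 190 > FtBase 170 > Ablate 140 > Sweep 130 > Align 60 > Compress 40.
Pretrain: +9 to 12 (cap) ; 28 left.
FtBase: +1 to 3 (cap) ; 27 left.
Give Ablate 11 more to hit its cap of 11 ; 16 left.
Sweep: +16 to 19 (cap) ; 0 left.
Total = 130×19 + 140×11 + 170×3 + 190×12 + 60×3 = 6980.

6980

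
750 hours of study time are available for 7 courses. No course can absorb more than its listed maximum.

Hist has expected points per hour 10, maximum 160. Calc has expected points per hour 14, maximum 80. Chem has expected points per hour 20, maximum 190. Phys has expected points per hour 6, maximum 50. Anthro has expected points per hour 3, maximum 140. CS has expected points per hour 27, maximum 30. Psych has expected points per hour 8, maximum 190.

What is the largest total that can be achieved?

Rank by expected points per hour: CS 27 > Chem 20 > Calc 14 > Hist 10 > Psych 8 > Phys 6 > Anthro 3.
CS: +30 to 30 (cap) → 720 left.
Give Chem 190 to hit its cap of 190 → 530 left.
Calc takes 80 to reach its cap of 80 → 450 left.
Give Hist 160 to hit its cap of 160 → 290 left.
Give Psych 190 to hit its cap of 190 → 100 left.
Give Phys 50 to hit its cap of 50 → 50 left.
Anthro has room for 140 but only 50 remain, so it gets 50.
Total = 10×160 + 14×80 + 20×190 + 6×50 + 3×50 + 27×30 + 8×190 = 9300.

9300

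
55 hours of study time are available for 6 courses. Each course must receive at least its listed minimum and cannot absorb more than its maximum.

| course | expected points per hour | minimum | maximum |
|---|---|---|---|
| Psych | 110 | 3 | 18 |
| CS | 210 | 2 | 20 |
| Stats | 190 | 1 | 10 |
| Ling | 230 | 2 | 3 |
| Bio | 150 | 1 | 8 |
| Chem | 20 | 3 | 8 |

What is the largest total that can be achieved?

Meeting every minimum uses 3+2+1+2+1+3 = 12 hours, leaving 43.
Rank by expected points per hour: Ling 230 > CS 210 > Stats 190 > Bio 150 > Psych 110 > Chem 20.
Give Ling 1 more to hit its cap of 3 → 42 left.
CS: +18 to 20 (cap) → 24 left.
Stats takes 9 more to reach its cap of 10 → 15 left.
Bio: +7 to 8 (cap) → 8 left.
Only 8 left; Psych takes them to reach 11.
Total = 110×11 + 210×20 + 190×10 + 230×3 + 150×8 + 20×3 = 9260.

9260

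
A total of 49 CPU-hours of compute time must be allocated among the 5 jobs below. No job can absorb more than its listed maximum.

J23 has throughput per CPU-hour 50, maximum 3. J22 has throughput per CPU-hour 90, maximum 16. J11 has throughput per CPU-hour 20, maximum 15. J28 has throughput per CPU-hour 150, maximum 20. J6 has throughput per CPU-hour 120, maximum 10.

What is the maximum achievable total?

5790

Order the jobs by throughput per CPU-hour: J28 150 > J6 120 > J22 90 > J23 50 > J11 20.
Give J28 20 to hit its cap of 20 — 29 left.
J6 takes 10 to reach its cap of 10 — 19 left.
J22 takes 16 to reach its cap of 16 — 3 left.
J23 takes 3 to reach its cap of 3 — 0 left.
Total = 50×3 + 90×16 + 150×20 + 120×10 = 5790.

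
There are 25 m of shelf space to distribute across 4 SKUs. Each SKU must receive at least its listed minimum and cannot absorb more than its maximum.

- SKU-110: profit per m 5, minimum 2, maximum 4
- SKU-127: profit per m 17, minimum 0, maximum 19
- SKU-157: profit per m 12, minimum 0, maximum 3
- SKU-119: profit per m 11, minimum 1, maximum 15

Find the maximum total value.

Meeting every minimum uses 2+0+0+1 = 3 m, leaving 22.
Order the SKUs by profit per m: SKU-127 17 > SKU-157 12 > SKU-119 11 > SKU-110 5.
Give SKU-127 19 more to hit its cap of 19 → 3 left.
SKU-157: +3 to 3 (cap) → 0 left.
Total = 5×2 + 17×19 + 12×3 + 11×1 = 380.

380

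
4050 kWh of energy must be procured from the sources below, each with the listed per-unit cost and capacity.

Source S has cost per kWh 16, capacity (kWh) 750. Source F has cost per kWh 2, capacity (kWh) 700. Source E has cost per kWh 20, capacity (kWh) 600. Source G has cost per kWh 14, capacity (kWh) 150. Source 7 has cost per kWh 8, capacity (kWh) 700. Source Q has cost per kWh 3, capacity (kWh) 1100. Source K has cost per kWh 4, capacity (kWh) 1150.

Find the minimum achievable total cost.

21000

Use sources in increasing cost order.
Take 700 from Source F at 2 ; need 3350 more.
Take 1100 from Source Q at 3 ; need 2250 more.
Take 1150 from Source K at 4 ; need 1100 more.
Source 7 at 8: take all 700 kWh ; 400 still needed.
Source G at 14: take all 150 kWh ; 250 still needed.
Source S (16): take the remaining 250 ; done.
Source E: unused.
Cost = 700×2 + 1100×3 + 1150×4 + 700×8 + 150×14 + 250×16 = 21000.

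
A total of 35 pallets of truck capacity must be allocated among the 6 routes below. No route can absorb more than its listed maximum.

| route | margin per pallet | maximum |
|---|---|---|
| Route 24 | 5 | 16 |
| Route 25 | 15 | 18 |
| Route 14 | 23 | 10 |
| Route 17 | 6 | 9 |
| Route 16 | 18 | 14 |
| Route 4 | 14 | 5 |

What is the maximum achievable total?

Order the routes by margin per pallet: Route 14 23 > Route 16 18 > Route 25 15 > Route 4 14 > Route 17 6 > Route 24 5.
Route 14: +10 to 10 (cap) — 25 left.
Route 16: +14 to 14 (cap) — 11 left.
Only 11 left; Route 25 takes them to reach 11.
Total = 15×11 + 23×10 + 18×14 = 647.

647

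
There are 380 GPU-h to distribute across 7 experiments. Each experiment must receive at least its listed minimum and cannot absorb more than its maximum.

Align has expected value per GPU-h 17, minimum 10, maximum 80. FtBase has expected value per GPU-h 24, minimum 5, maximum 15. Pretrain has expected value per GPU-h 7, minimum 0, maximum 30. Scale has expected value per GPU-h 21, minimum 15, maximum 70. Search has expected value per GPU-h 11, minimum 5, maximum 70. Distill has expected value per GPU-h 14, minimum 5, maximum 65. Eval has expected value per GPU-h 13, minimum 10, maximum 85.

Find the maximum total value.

Meeting every minimum uses 10+5+0+15+5+5+10 = 50 GPU-h, leaving 330.
Rank by expected value per GPU-h: FtBase 24 > Scale 21 > Align 17 > Distill 14 > Eval 13 > Search 11 > Pretrain 7.
FtBase: +10 to 15 (cap) ; 320 left.
Scale: +55 to 70 (cap) ; 265 left.
Give Align 70 more to hit its cap of 80 ; 195 left.
Distill takes 60 more to reach its cap of 65 ; 135 left.
Give Eval 75 more to hit its cap of 85 ; 60 left.
Only 60 left; Search takes them to reach 65.
Total = 17×80 + 24×15 + 21×70 + 11×65 + 14×65 + 13×85 = 5920.

5920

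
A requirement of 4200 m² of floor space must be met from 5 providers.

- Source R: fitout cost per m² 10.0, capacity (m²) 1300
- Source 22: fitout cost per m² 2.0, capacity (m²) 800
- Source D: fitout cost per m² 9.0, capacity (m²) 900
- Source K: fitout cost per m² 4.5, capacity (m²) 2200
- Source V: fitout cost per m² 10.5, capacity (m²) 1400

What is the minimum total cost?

Use providers in increasing cost order.
Source 22 (2.0): use full 800 — 3400 m² to go.
Source K (4.5): use full 2200 — 1200 m² to go.
Take 900 from Source D at 9.0 — need 300 more.
Source R (10.0): take the remaining 300 — done.
Source V: unused.
Cost = 800×2.0 + 2200×4.5 + 900×9.0 + 300×10.0 = 22600.

22600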